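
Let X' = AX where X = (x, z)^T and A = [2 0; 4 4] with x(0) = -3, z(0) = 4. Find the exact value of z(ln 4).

-416

A = [[2,0],[4,4]]; eigenvalues λ = 2, 4.
Eigenvectors: (1,-2) for λ=2, (0,-1) for λ=4.
From the initial condition, c_1 = -3, c_2 = 2.
z(ln 4) = (-3)(4^2)(-2) + (2)(4^4)(-1) = -416.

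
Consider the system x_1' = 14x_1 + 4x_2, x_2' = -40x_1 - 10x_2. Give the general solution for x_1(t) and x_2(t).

Coefficient matrix A = [[14, 4], [-40, -10]].
Characteristic polynomial det(A - λI) = λ^2 - 4λ + 20 = 0.
Eigenvalues λ = 2 ± 4i (complex conjugate pair).
For λ=2+4i: an eigenvector is (0,-1) - i(-1,3) = (0 + i, -1 - 3i).
A real fundamental pair from Re and Im of e^((2+4i)t)v: X_1 = e^(2t)(cos(4t)·(0,-1) + sin(4t)·(-1,3)), X_2 = e^(2t)(sin(4t)·(0,-1) - cos(4t)·(-1,3)).
General solution: C_1X_1 + C_2X_2.

x_1(t) = -C_1e^(2t)sin(4t) + C_2e^(2t)cos(4t), x_2(t) = 3C_1e^(2t)sin(4t) - C_1e^(2t)cos(4t) - C_2e^(2t)sin(4t) - 3C_2e^(2t)cos(4t)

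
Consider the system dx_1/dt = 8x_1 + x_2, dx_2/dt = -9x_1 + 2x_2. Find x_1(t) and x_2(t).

x_1(t) = -c_1e^(5t) - c_2te^(5t), x_2(t) = 3c_1e^(5t) + 3c_2te^(5t) - c_2e^(5t)

Coefficient matrix A = [[8, 1], [-9, 2]].
Characteristic polynomial det(A - λI) = λ^2 - 10λ + 25 = 0.
Single eigenvalue λ = 5 with algebraic multiplicity 2.
Eigenvector v = (-1,3); generalized eigenvector w with (A-λI)w=v is (0,-1).
General solution: e^(5t)[c_1·v + c_2·(t·v + w)].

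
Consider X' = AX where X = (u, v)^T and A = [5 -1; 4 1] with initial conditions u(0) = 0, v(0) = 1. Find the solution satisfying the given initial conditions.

Coefficient matrix A = [[5, -1], [4, 1]].
Characteristic polynomial det(A - λI) = λ^2 - 6λ + 9 = 0.
Single eigenvalue λ = 3 with algebraic multiplicity 2.
Eigenvector v = (1,2); generalized eigenvector w with (A-λI)w=v is (-1,-3).
General solution: e^(3t)[C_1·v + C_2·(t·v + w)].
Applying u(0)=0, v(0)=1 gives C_1=-1, C_2=-1.

u(t) = -te^(3t), v(t) = -2te^(3t) + e^(3t)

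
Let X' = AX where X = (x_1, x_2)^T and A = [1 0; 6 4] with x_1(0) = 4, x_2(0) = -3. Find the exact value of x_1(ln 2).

8

A = [[1,0],[6,4]]; eigenvalues λ = 1, 4.
Eigenvectors: (1,-2) for λ=1, (0,-1) for λ=4.
From the initial condition, c_1 = 4, c_2 = -5.
x_1(ln 2) = (4)(2^1)(1) + (-5)(2^4)(0) = 8.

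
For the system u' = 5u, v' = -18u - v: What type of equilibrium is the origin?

A = [[5,0],[-18,-1]]; det(A-λI) = λ^2 - 4λ - 5.
λ = 5, -1: opposite signs.

saddle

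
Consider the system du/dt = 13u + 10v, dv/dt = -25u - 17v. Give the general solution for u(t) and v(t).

Coefficient matrix A = [[13, 10], [-25, -17]].
Characteristic polynomial det(A - λI) = λ^2 + 4λ + 29 = 0.
Eigenvalues λ = -2 ± 5i (complex conjugate pair).
For λ=-2+5i: an eigenvector is (1,-1) - i(1,-2) = (1 - i, -1 + 2i).
A real fundamental pair from Re and Im of e^((-2+5i)t)v: X_1 = e^(-2t)(cos(5t)·(1,-1) + sin(5t)·(1,-2)), X_2 = e^(-2t)(sin(5t)·(1,-1) - cos(5t)·(1,-2)).
General solution: c_1X_1 + c_2X_2.

u(t) = c_1e^(-2t)sin(5t) + c_1e^(-2t)cos(5t) + c_2e^(-2t)sin(5t) - c_2e^(-2t)cos(5t), v(t) = -2c_1e^(-2t)sin(5t) - c_1e^(-2t)cos(5t) - c_2e^(-2t)sin(5t) + 2c_2e^(-2t)cos(5t)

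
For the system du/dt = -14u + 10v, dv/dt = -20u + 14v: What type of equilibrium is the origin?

A = [[-14,10],[-20,14]]; det(A-λI) = λ^2 + 4.
λ = 0 ± 2i: zero real part.

center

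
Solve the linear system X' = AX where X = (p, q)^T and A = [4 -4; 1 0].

p(t) = -2K_1e^(2t) - 2K_2te^(2t) + 3K_2e^(2t), q(t) = -K_1e^(2t) - K_2te^(2t) + 2K_2e^(2t)

Coefficient matrix A = [[4, -4], [1, 0]].
Characteristic polynomial det(A - λI) = λ^2 - 4λ + 4 = 0.
Single eigenvalue λ = 2 with algebraic multiplicity 2.
Eigenvector v = (-2,-1); generalized eigenvector w with (A-λI)w=v is (3,2).
General solution: e^(2t)[K_1·v + K_2·(t·v + w)].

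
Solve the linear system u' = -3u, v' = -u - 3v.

u(t) = -c_2e^(-3t), v(t) = c_1e^(-3t) + c_2te^(-3t)

Coefficient matrix A = [[-3, 0], [-1, -3]].
Characteristic polynomial det(A - λI) = λ^2 + 6λ + 9 = 0.
Single eigenvalue λ = -3 with algebraic multiplicity 2.
Eigenvector v = (0,1); generalized eigenvector w with (A-λI)w=v is (-1,0).
General solution: e^(-3t)[c_1·v + c_2·(t·v + w)].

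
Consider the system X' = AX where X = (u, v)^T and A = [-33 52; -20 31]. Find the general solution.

Coefficient matrix A = [[-33, 52], [-20, 31]].
Characteristic polynomial det(A - λI) = λ^2 + 2λ + 17 = 0.
Eigenvalues λ = -1 ± 4i (complex conjugate pair).
For λ=-1+4i: an eigenvector is (-3,-2) - i(-2,-1) = (-3 + 2i, -2 + i).
A real fundamental pair from Re and Im of e^((-1+4i)t)v: X_1 = e^(-t)(cos(4t)·(-3,-2) + sin(4t)·(-2,-1)), X_2 = e^(-t)(sin(4t)·(-3,-2) - cos(4t)·(-2,-1)).
General solution: C_1X_1 + C_2X_2.

u(t) = -2C_1e^(-t)sin(4t) - 3C_1e^(-t)cos(4t) - 3C_2e^(-t)sin(4t) + 2C_2e^(-t)cos(4t), v(t) = -C_1e^(-t)sin(4t) - 2C_1e^(-t)cos(4t) - 2C_2e^(-t)sin(4t) + C_2e^(-t)cos(4t)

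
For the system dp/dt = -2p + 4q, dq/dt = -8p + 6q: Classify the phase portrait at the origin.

A = [[-2,4],[-8,6]]; det(A-λI) = λ^2 - 4λ + 20.
λ = 2 ± 4i: positive real part.

unstable spiral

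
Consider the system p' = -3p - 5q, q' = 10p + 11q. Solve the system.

Coefficient matrix A = [[-3, -5], [10, 11]].
Characteristic polynomial det(A - λI) = λ^2 - 8λ + 17 = 0.
Eigenvalues λ = 4 ± i (complex conjugate pair).
For λ=4+i: an eigenvector is (-1,1) - i(2,-3) = (-1 - 2i, 1 + 3i).
A real fundamental pair from Re and Im of e^((4+i)t)v: X_1 = e^(4t)(cos(t)·(-1,1) + sin(t)·(2,-3)), X_2 = e^(4t)(sin(t)·(-1,1) - cos(t)·(2,-3)).
General solution: c_1X_1 + c_2X_2.

p(t) = 2c_1e^(4t)sin(t) - c_1e^(4t)cos(t) - c_2e^(4t)sin(t) - 2c_2e^(4t)cos(t), q(t) = -3c_1e^(4t)sin(t) + c_1e^(4t)cos(t) + c_2e^(4t)sin(t) + 3c_2e^(4t)cos(t)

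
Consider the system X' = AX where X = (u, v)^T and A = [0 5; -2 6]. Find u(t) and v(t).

u(t) = -2C_1e^(3t)sin(t) - C_1e^(3t)cos(t) - C_2e^(3t)sin(t) + 2C_2e^(3t)cos(t), v(t) = -C_1e^(3t)sin(t) - C_1e^(3t)cos(t) - C_2e^(3t)sin(t) + C_2e^(3t)cos(t)

Coefficient matrix A = [[0, 5], [-2, 6]].
Characteristic polynomial det(A - λI) = λ^2 - 6λ + 10 = 0.
Eigenvalues λ = 3 ± i (complex conjugate pair).
For λ=3+i: an eigenvector is (-1,-1) - i(-2,-1) = (-1 + 2i, -1 + i).
A real fundamental pair from Re and Im of e^((3+i)t)v: X_1 = e^(3t)(cos(t)·(-1,-1) + sin(t)·(-2,-1)), X_2 = e^(3t)(sin(t)·(-1,-1) - cos(t)·(-2,-1)).
General solution: C_1X_1 + C_2X_2.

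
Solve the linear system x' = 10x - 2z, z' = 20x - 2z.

Coefficient matrix A = [[10, -2], [20, -2]].
Characteristic polynomial det(A - λI) = λ^2 - 8λ + 20 = 0.
Eigenvalues λ = 4 ± 2i (complex conjugate pair).
For λ=4+2i: an eigenvector is (0,1) - i(-1,-3) = (0 + i, 1 + 3i).
A real fundamental pair from Re and Im of e^((4+2i)t)v: X_1 = e^(4t)(cos(2t)·(0,1) + sin(2t)·(-1,-3)), X_2 = e^(4t)(sin(2t)·(0,1) - cos(2t)·(-1,-3)).
General solution: C_1X_1 + C_2X_2.

x(t) = -C_1e^(4t)sin(2t) + C_2e^(4t)cos(2t), z(t) = -3C_1e^(4t)sin(2t) + C_1e^(4t)cos(2t) + C_2e^(4t)sin(2t) + 3C_2e^(4t)cos(2t)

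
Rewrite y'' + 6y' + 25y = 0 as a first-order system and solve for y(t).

Let x_1 = y, x_2 = y'. Then x_1' = x_2 and x_2' = -25x_1 - 6x_2.
A = [[0,1],[-25,-6]]; det(A-λI) = λ^2 + 6λ + 25.
Eigenvalues λ = -3 ± 4i.

y(t) = K_1e^(-3t)cos(4t) + K_2e^(-3t)sin(4t)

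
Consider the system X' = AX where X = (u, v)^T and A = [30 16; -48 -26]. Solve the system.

u(t) = c_1e^(-2t) + 2c_2e^(6t), v(t) = -2c_1e^(-2t) - 3c_2e^(6t)

Coefficient matrix A = [[30, 16], [-48, -26]].
Characteristic polynomial det(A - λI) = λ^2 - 4λ - 12 = 0.
Eigenvalues λ = -2, 6.
For λ=-2: (A-λI) row 1 is [32, 16], so an eigenvector is (1, -2).
For λ=6: (A-λI) row 1 is [24, 16], so an eigenvector is (2, -3).
General solution: c_1e^(-2t)(1,-2) + c_2e^(6t)(2,-3).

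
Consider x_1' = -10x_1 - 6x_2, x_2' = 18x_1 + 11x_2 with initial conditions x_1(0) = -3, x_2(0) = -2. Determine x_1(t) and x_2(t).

x_1(t) = 13e^(2t) - 16e^(-t), x_2(t) = -26e^(2t) + 24e^(-t)

Coefficient matrix A = [[-10, -6], [18, 11]].
Characteristic polynomial det(A - λI) = λ^2 - λ - 2 = 0.
Eigenvalues λ = 2, -1.
For λ=2: (A-λI) row 1 is [-12, -6], so an eigenvector is (1, -2).
For λ=-1: (A-λI) row 1 is [-9, -6], so an eigenvector is (2, -3).
General solution: C_1e^(2t)(1,-2) + C_2e^(-t)(2,-3).
Applying x_1(0)=-3, x_2(0)=-2 gives C_1=13, C_2=-8.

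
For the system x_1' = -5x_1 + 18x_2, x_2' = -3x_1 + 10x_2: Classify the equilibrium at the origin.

unstable node

A = [[-5,18],[-3,10]]; det(A-λI) = λ^2 - 5λ + 4.
λ = 4, 1: both positive.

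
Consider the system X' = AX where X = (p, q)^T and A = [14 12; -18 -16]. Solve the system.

p(t) = 2C_1e^(-4t) - C_2e^(2t), q(t) = -3C_1e^(-4t) + C_2e^(2t)

Coefficient matrix A = [[14, 12], [-18, -16]].
Characteristic polynomial det(A - λI) = λ^2 + 2λ - 8 = 0.
Eigenvalues λ = -4, 2.
For λ=-4: (A-λI) row 1 is [18, 12], so an eigenvector is (2, -3).
For λ=2: (A-λI) row 1 is [12, 12], so an eigenvector is (-1, 1).
General solution: C_1e^(-4t)(2,-3) + C_2e^(2t)(-1,1).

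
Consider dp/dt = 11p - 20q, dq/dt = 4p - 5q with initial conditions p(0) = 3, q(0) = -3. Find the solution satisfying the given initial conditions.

p(t) = 21e^(3t)sin(4t) + 3e^(3t)cos(4t), q(t) = 9e^(3t)sin(4t) - 3e^(3t)cos(4t)

Coefficient matrix A = [[11, -20], [4, -5]].
Characteristic polynomial det(A - λI) = λ^2 - 6λ + 25 = 0.
Eigenvalues λ = 3 ± 4i (complex conjugate pair).
For λ=3+4i: an eigenvector is (2,1) - i(-1,0) = (2 + i, 1).
A real fundamental pair from Re and Im of e^((3+4i)t)v: X_1 = e^(3t)(cos(4t)·(2,1) + sin(4t)·(-1,0)), X_2 = e^(3t)(sin(4t)·(2,1) - cos(4t)·(-1,0)).
General solution: c_1X_1 + c_2X_2.
Applying p(0)=3, q(0)=-3 gives c_1=-3, c_2=9.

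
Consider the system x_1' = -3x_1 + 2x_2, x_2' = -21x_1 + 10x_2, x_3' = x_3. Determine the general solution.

x_1(t) = K_1e^(3t) + 2K_2e^(4t), x_2(t) = 3K_1e^(3t) + 7K_2e^(4t), x_3(t) = K_3e^(t)

Coefficient matrix A = [[-3, 2, 0], [-21, 10, 0], [0, 0, 1]].
det(A - λI) = 0 gives eigenvalues λ = 3, 4, 1.
For λ=3: eigenvector (1,3,0).
For λ=4: eigenvector (2,7,0).
For λ=1: eigenvector (0,0,1).
General solution: K_1e^(3t)(1,3,0) + K_2e^(4t)(2,7,0) + K_3e^(t)(0,0,1).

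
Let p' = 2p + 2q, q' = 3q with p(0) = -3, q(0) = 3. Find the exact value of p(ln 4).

240

A = [[2,2],[0,3]]; eigenvalues λ = 3, 2.
Eigenvectors: (2,1) for λ=3, (-1,0) for λ=2.
From the initial condition, c_1 = 3, c_2 = 9.
p(ln 4) = (3)(4^3)(2) + (9)(4^2)(-1) = 240.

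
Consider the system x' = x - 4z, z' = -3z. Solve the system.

Coefficient matrix A = [[1, -4], [0, -3]].
Characteristic polynomial det(A - λI) = λ^2 + 2λ - 3 = 0.
Eigenvalues λ = -3, 1.
For λ=-3: (A-λI) row 1 is [4, -4], so an eigenvector is (1, 1).
For λ=1: (A-λI) row 1 is [0, -4], so an eigenvector is (-1, 0).
General solution: c_1e^(-3t)(1,1) + c_2e^(t)(-1,0).

x(t) = c_1e^(-3t) - c_2e^(t), z(t) = c_1e^(-3t)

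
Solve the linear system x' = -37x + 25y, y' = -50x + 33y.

x(t) = 2C_1e^(-2t)sin(5t) - C_1e^(-2t)cos(5t) - C_2e^(-2t)sin(5t) - 2C_2e^(-2t)cos(5t), y(t) = 3C_1e^(-2t)sin(5t) - C_1e^(-2t)cos(5t) - C_2e^(-2t)sin(5t) - 3C_2e^(-2t)cos(5t)

Coefficient matrix A = [[-37, 25], [-50, 33]].
Characteristic polynomial det(A - λI) = λ^2 + 4λ + 29 = 0.
Eigenvalues λ = -2 ± 5i (complex conjugate pair).
For λ=-2+5i: an eigenvector is (-1,-1) - i(2,3) = (-1 - 2i, -1 - 3i).
A real fundamental pair from Re and Im of e^((-2+5i)t)v: X_1 = e^(-2t)(cos(5t)·(-1,-1) + sin(5t)·(2,3)), X_2 = e^(-2t)(sin(5t)·(-1,-1) - cos(5t)·(2,3)).
General solution: C_1X_1 + C_2X_2.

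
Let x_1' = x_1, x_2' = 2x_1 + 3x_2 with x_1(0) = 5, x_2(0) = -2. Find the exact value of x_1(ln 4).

A = [[1,0],[2,3]]; eigenvalues λ = 1, 3.
Eigenvectors: (-1,1) for λ=1, (0,1) for λ=3.
From the initial condition, c_1 = -5, c_2 = 3.
x_1(ln 4) = (-5)(4^1)(-1) + (3)(4^3)(0) = 20.

20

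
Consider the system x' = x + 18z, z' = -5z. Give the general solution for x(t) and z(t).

x(t) = K_1e^(t) + 3K_2e^(-5t), z(t) = -K_2e^(-5t)

Coefficient matrix A = [[1, 18], [0, -5]].
Characteristic polynomial det(A - λI) = λ^2 + 4λ - 5 = 0.
Eigenvalues λ = 1, -5.
For λ=1: (A-λI) row 1 is [0, 18], so an eigenvector is (1, 0).
For λ=-5: (A-λI) row 1 is [6, 18], so an eigenvector is (3, -1).
General solution: K_1e^(t)(1,0) + K_2e^(-5t)(3,-1).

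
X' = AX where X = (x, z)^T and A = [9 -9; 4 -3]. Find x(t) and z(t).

Coefficient matrix A = [[9, -9], [4, -3]].
Characteristic polynomial det(A - λI) = λ^2 - 6λ + 9 = 0.
Single eigenvalue λ = 3 with algebraic multiplicity 2.
Eigenvector v = (3,2); generalized eigenvector w with (A-λI)w=v is (2,1).
General solution: e^(3t)[K_1·v + K_2·(t·v + w)].

x(t) = 3K_1e^(3t) + 3K_2te^(3t) + 2K_2e^(3t), z(t) = 2K_1e^(3t) + 2K_2te^(3t) + K_2e^(3t)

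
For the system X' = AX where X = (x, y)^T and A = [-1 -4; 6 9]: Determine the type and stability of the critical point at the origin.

A = [[-1,-4],[6,9]]; det(A-λI) = λ^2 - 8λ + 15.
λ = 3, 5: both positive.

unstable node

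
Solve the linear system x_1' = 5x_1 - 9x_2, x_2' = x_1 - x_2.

Coefficient matrix A = [[5, -9], [1, -1]].
Characteristic polynomial det(A - λI) = λ^2 - 4λ + 4 = 0.
Single eigenvalue λ = 2 with algebraic multiplicity 2.
Eigenvector v = (-3,-1); generalized eigenvector w with (A-λI)w=v is (2,1).
General solution: e^(2t)[c_1·v + c_2·(t·v + w)].

x_1(t) = -3c_1e^(2t) - 3c_2te^(2t) + 2c_2e^(2t), x_2(t) = -c_1e^(2t) - c_2te^(2t) + c_2e^(2t)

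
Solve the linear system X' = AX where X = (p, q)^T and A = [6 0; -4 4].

Coefficient matrix A = [[6, 0], [-4, 4]].
Characteristic polynomial det(A - λI) = λ^2 - 10λ + 24 = 0.
Eigenvalues λ = 4, 6.
For λ=4: (A-λI) row 1 is [2, 0], so an eigenvector is (0, 1).
For λ=6: (A-λI) row 2 is [-4, -2], so an eigenvector is (1, -2).
General solution: C_1e^(4t)(0,1) + C_2e^(6t)(1,-2).

p(t) = C_2e^(6t), q(t) = C_1e^(4t) - 2C_2e^(6t)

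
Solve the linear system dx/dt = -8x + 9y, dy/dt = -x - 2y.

x(t) = -3c_1e^(-5t) - 3c_2te^(-5t) + c_2e^(-5t), y(t) = -c_1e^(-5t) - c_2te^(-5t)

Coefficient matrix A = [[-8, 9], [-1, -2]].
Characteristic polynomial det(A - λI) = λ^2 + 10λ + 25 = 0.
Single eigenvalue λ = -5 with algebraic multiplicity 2.
Eigenvector v = (-3,-1); generalized eigenvector w with (A-λI)w=v is (1,0).
General solution: e^(-5t)[c_1·v + c_2·(t·v + w)].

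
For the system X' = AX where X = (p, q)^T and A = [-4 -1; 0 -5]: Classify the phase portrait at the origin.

stable node

A = [[-4,-1],[0,-5]]; det(A-λI) = λ^2 + 9λ + 20.
λ = -5, -4: both negative.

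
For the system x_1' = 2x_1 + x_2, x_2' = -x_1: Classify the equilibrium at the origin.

A = [[2,1],[-1,0]]; det(A-λI) = λ^2 - 2λ + 1.
repeated λ = 1 with a single eigenvector.

unstable improper node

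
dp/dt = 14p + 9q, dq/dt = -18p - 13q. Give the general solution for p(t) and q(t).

p(t) = C_1e^(5t) + C_2e^(-4t), q(t) = -C_1e^(5t) - 2C_2e^(-4t)

Coefficient matrix A = [[14, 9], [-18, -13]].
Characteristic polynomial det(A - λI) = λ^2 - λ - 20 = 0.
Eigenvalues λ = 5, -4.
For λ=5: (A-λI) row 1 is [9, 9], so an eigenvector is (1, -1).
For λ=-4: (A-λI) row 1 is [18, 9], so an eigenvector is (1, -2).
General solution: C_1e^(5t)(1,-1) + C_2e^(-4t)(1,-2).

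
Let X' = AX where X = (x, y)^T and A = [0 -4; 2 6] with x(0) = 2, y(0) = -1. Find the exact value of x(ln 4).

A = [[0,-4],[2,6]]; eigenvalues λ = 4, 2.
Eigenvectors: (1,-1) for λ=4, (-2,1) for λ=2.
From the initial condition, c_1 = 0, c_2 = -1.
x(ln 4) = (0)(4^4)(1) + (-1)(4^2)(-2) = 32.

32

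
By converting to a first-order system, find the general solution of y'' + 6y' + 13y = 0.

Let x_1 = y, x_2 = y'. Then x_1' = x_2 and x_2' = -13x_1 - 6x_2.
A = [[0,1],[-13,-6]]; det(A-λI) = λ^2 + 6λ + 13.
Eigenvalues λ = -3 ± 2i.

y(t) = c_1e^(-3t)cos(2t) + c_2e^(-3t)sin(2t)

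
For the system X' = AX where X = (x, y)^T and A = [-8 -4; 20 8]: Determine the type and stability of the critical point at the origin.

center

A = [[-8,-4],[20,8]]; det(A-λI) = λ^2 + 16.
λ = 0 ± 4i: zero real part.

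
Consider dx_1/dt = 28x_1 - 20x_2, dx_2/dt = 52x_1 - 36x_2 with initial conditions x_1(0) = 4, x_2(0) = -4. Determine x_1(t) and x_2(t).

Coefficient matrix A = [[28, -20], [52, -36]].
Characteristic polynomial det(A - λI) = λ^2 + 8λ + 32 = 0.
Eigenvalues λ = -4 ± 4i (complex conjugate pair).
For λ=-4+4i: an eigenvector is (2,3) - i(1,2) = (2 - i, 3 - 2i).
A real fundamental pair from Re and Im of e^((-4+4i)t)v: X_1 = e^(-4t)(cos(4t)·(2,3) + sin(4t)·(1,2)), X_2 = e^(-4t)(sin(4t)·(2,3) - cos(4t)·(1,2)).
General solution: c_1X_1 + c_2X_2.
Applying x_1(0)=4, x_2(0)=-4 gives c_1=12, c_2=20.

x_1(t) = 52e^(-4t)sin(4t) + 4e^(-4t)cos(4t), x_2(t) = 84e^(-4t)sin(4t) - 4e^(-4t)cos(4t)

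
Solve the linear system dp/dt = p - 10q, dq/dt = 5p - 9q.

p(t) = C_1e^(-4t)sin(5t) - C_1e^(-4t)cos(5t) - C_2e^(-4t)sin(5t) - C_2e^(-4t)cos(5t), q(t) = -C_1e^(-4t)cos(5t) - C_2e^(-4t)sin(5t)

Coefficient matrix A = [[1, -10], [5, -9]].
Characteristic polynomial det(A - λI) = λ^2 + 8λ + 41 = 0.
Eigenvalues λ = -4 ± 5i (complex conjugate pair).
For λ=-4+5i: an eigenvector is (-1,-1) - i(1,0) = (-1 - i, -1).
A real fundamental pair from Re and Im of e^((-4+5i)t)v: X_1 = e^(-4t)(cos(5t)·(-1,-1) + sin(5t)·(1,0)), X_2 = e^(-4t)(sin(5t)·(-1,-1) - cos(5t)·(1,0)).
General solution: C_1X_1 + C_2X_2.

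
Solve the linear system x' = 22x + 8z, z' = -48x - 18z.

x(t) = C_1e^(6t) - C_2e^(-2t), z(t) = -2C_1e^(6t) + 3C_2e^(-2t)

Coefficient matrix A = [[22, 8], [-48, -18]].
Characteristic polynomial det(A - λI) = λ^2 - 4λ - 12 = 0.
Eigenvalues λ = 6, -2.
For λ=6: (A-λI) row 1 is [16, 8], so an eigenvector is (1, -2).
For λ=-2: (A-λI) row 1 is [24, 8], so an eigenvector is (-1, 3).
General solution: C_1e^(6t)(1,-2) + C_2e^(-2t)(-1,3).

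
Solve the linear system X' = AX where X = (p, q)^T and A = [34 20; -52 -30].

Coefficient matrix A = [[34, 20], [-52, -30]].
Characteristic polynomial det(A - λI) = λ^2 - 4λ + 20 = 0.
Eigenvalues λ = 2 ± 4i (complex conjugate pair).
For λ=2+4i: an eigenvector is (-1,2) - i(2,-3) = (-1 - 2i, 2 + 3i).
A real fundamental pair from Re and Im of e^((2+4i)t)v: X_1 = e^(2t)(cos(4t)·(-1,2) + sin(4t)·(2,-3)), X_2 = e^(2t)(sin(4t)·(-1,2) - cos(4t)·(2,-3)).
General solution: C_1X_1 + C_2X_2.

p(t) = 2C_1e^(2t)sin(4t) - C_1e^(2t)cos(4t) - C_2e^(2t)sin(4t) - 2C_2e^(2t)cos(4t), q(t) = -3C_1e^(2t)sin(4t) + 2C_1e^(2t)cos(4t) + 2C_2e^(2t)sin(4t) + 3C_2e^(2t)cos(4t)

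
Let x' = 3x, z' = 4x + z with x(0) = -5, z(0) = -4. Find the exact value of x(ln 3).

-135

A = [[3,0],[4,1]]; eigenvalues λ = 1, 3.
Eigenvectors: (0,-1) for λ=1, (1,2) for λ=3.
From the initial condition, c_1 = -6, c_2 = -5.
x(ln 3) = (-6)(3^1)(0) + (-5)(3^3)(1) = -135.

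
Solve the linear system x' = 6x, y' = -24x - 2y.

x(t) = c_2e^(6t), y(t) = -c_1e^(-2t) - 3c_2e^(6t)

Coefficient matrix A = [[6, 0], [-24, -2]].
Characteristic polynomial det(A - λI) = λ^2 - 4λ - 12 = 0.
Eigenvalues λ = -2, 6.
For λ=-2: (A-λI) row 1 is [8, 0], so an eigenvector is (0, -1).
For λ=6: (A-λI) row 2 is [-24, -8], so an eigenvector is (1, -3).
General solution: c_1e^(-2t)(0,-1) + c_2e^(6t)(1,-3).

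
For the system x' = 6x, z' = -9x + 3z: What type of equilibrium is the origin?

A = [[6,0],[-9,3]]; det(A-λI) = λ^2 - 9λ + 18.
λ = 3, 6: both positive.

unstable node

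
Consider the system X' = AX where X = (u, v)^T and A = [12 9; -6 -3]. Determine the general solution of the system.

u(t) = K_1e^(3t) + 3K_2e^(6t), v(t) = -K_1e^(3t) - 2K_2e^(6t)

Coefficient matrix A = [[12, 9], [-6, -3]].
Characteristic polynomial det(A - λI) = λ^2 - 9λ + 18 = 0.
Eigenvalues λ = 3, 6.
For λ=3: (A-λI) row 1 is [9, 9], so an eigenvector is (1, -1).
For λ=6: (A-λI) row 1 is [6, 9], so an eigenvector is (3, -2).
General solution: K_1e^(3t)(1,-1) + K_2e^(6t)(3,-2).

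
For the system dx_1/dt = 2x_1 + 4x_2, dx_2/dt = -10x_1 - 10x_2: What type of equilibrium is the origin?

A = [[2,4],[-10,-10]]; det(A-λI) = λ^2 + 8λ + 20.
λ = -4 ± 2i: negative real part.

stable spiral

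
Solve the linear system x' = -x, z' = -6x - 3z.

Coefficient matrix A = [[-1, 0], [-6, -3]].
Characteristic polynomial det(A - λI) = λ^2 + 4λ + 3 = 0.
Eigenvalues λ = -3, -1.
For λ=-3: (A-λI) row 1 is [2, 0], so an eigenvector is (0, 1).
For λ=-1: (A-λI) row 2 is [-6, -2], so an eigenvector is (1, -3).
General solution: c_1e^(-3t)(0,1) + c_2e^(-t)(1,-3).

x(t) = c_2e^(-t), z(t) = c_1e^(-3t) - 3c_2e^(-t)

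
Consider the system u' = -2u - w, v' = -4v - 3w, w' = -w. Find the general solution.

Coefficient matrix A = [[-2, 0, -1], [0, -4, -3], [0, 0, -1]].
det(A - λI) = 0 gives eigenvalues λ = -1, -4, -2.
For λ=-1: eigenvector (-1,-1,1).
For λ=-4: eigenvector (0,1,0).
For λ=-2: eigenvector (1,0,0).
General solution: K_1e^(-t)(-1,-1,1) + K_2e^(-4t)(0,1,0) + K_3e^(-2t)(1,0,0).

u(t) = -K_1e^(-t) + K_3e^(-2t), v(t) = -K_1e^(-t) + K_2e^(-4t), w(t) = K_1e^(-t)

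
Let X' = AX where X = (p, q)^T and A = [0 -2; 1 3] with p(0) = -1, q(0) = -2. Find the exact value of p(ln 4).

A = [[0,-2],[1,3]]; eigenvalues λ = 1, 2.
Eigenvectors: (2,-1) for λ=1, (-1,1) for λ=2.
From the initial condition, c_1 = -3, c_2 = -5.
p(ln 4) = (-3)(4^1)(2) + (-5)(4^2)(-1) = 56.

56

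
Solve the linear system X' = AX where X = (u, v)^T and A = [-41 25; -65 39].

u(t) = -2c_1e^(-t)sin(5t) - c_1e^(-t)cos(5t) - c_2e^(-t)sin(5t) + 2c_2e^(-t)cos(5t), v(t) = -3c_1e^(-t)sin(5t) - 2c_1e^(-t)cos(5t) - 2c_2e^(-t)sin(5t) + 3c_2e^(-t)cos(5t)

Coefficient matrix A = [[-41, 25], [-65, 39]].
Characteristic polynomial det(A - λI) = λ^2 + 2λ + 26 = 0.
Eigenvalues λ = -1 ± 5i (complex conjugate pair).
For λ=-1+5i: an eigenvector is (-1,-2) - i(-2,-3) = (-1 + 2i, -2 + 3i).
A real fundamental pair from Re and Im of e^((-1+5i)t)v: X_1 = e^(-t)(cos(5t)·(-1,-2) + sin(5t)·(-2,-3)), X_2 = e^(-t)(sin(5t)·(-1,-2) - cos(5t)·(-2,-3)).
General solution: c_1X_1 + c_2X_2.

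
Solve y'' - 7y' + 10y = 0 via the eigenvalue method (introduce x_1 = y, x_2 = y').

Let x_1 = y, x_2 = y'. Then x_1' = x_2 and x_2' = -10x_1 + 7x_2.
A = [[0,1],[-10,7]]; det(A-λI) = λ^2 - 7λ + 10.
Eigenvalues λ = 2, 5 with eigenvectors (1,2), (1,5).

y(t) = K_1e^(2t) + K_2e^(5t)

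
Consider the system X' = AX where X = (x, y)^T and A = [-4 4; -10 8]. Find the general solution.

Coefficient matrix A = [[-4, 4], [-10, 8]].
Characteristic polynomial det(A - λI) = λ^2 - 4λ + 8 = 0.
Eigenvalues λ = 2 ± 2i (complex conjugate pair).
For λ=2+2i: an eigenvector is (1,2) - i(1,1) = (1 - i, 2 - i).
A real fundamental pair from Re and Im of e^((2+2i)t)v: X_1 = e^(2t)(cos(2t)·(1,2) + sin(2t)·(1,1)), X_2 = e^(2t)(sin(2t)·(1,2) - cos(2t)·(1,1)).
General solution: c_1X_1 + c_2X_2.

x(t) = c_1e^(2t)sin(2t) + c_1e^(2t)cos(2t) + c_2e^(2t)sin(2t) - c_2e^(2t)cos(2t), y(t) = c_1e^(2t)sin(2t) + 2c_1e^(2t)cos(2t) + 2c_2e^(2t)sin(2t) - c_2e^(2t)cos(2t)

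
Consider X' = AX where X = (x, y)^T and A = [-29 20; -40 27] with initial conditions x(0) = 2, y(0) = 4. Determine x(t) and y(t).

Coefficient matrix A = [[-29, 20], [-40, 27]].
Characteristic polynomial det(A - λI) = λ^2 + 2λ + 17 = 0.
Eigenvalues λ = -1 ± 4i (complex conjugate pair).
For λ=-1+4i: an eigenvector is (-2,-3) - i(-1,-1) = (-2 + i, -3 + i).
A real fundamental pair from Re and Im of e^((-1+4i)t)v: X_1 = e^(-t)(cos(4t)·(-2,-3) + sin(4t)·(-1,-1)), X_2 = e^(-t)(sin(4t)·(-2,-3) - cos(4t)·(-1,-1)).
General solution: c_1X_1 + c_2X_2.
Applying x(0)=2, y(0)=4 gives c_1=-2, c_2=-2.

x(t) = 6e^(-t)sin(4t) + 2e^(-t)cos(4t), y(t) = 8e^(-t)sin(4t) + 4e^(-t)cos(4t)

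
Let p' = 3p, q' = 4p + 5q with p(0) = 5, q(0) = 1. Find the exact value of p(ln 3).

135

A = [[3,0],[4,5]]; eigenvalues λ = 3, 5.
Eigenvectors: (1,-2) for λ=3, (0,-1) for λ=5.
From the initial condition, c_1 = 5, c_2 = -11.
p(ln 3) = (5)(3^3)(1) + (-11)(3^5)(0) = 135.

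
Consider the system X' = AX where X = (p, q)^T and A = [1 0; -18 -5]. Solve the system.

p(t) = -C_2e^(t), q(t) = C_1e^(-5t) + 3C_2e^(t)

Coefficient matrix A = [[1, 0], [-18, -5]].
Characteristic polynomial det(A - λI) = λ^2 + 4λ - 5 = 0.
Eigenvalues λ = -5, 1.
For λ=-5: (A-λI) row 1 is [6, 0], so an eigenvector is (0, 1).
For λ=1: (A-λI) row 2 is [-18, -6], so an eigenvector is (-1, 3).
General solution: C_1e^(-5t)(0,1) + C_2e^(t)(-1,3).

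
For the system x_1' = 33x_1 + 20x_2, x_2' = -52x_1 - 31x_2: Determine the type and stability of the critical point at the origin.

unstable spiral

A = [[33,20],[-52,-31]]; det(A-λI) = λ^2 - 2λ + 17.
λ = 1 ± 4i: positive real part.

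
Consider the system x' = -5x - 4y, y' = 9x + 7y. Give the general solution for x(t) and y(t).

x(t) = -2K_1e^(t) - 2K_2te^(t) - K_2e^(t), y(t) = 3K_1e^(t) + 3K_2te^(t) + 2K_2e^(t)

Coefficient matrix A = [[-5, -4], [9, 7]].
Characteristic polynomial det(A - λI) = λ^2 - 2λ + 1 = 0.
Single eigenvalue λ = 1 with algebraic multiplicity 2.
Eigenvector v = (-2,3); generalized eigenvector w with (A-λI)w=v is (-1,2).
General solution: e^(t)[K_1·v + K_2·(t·v + w)].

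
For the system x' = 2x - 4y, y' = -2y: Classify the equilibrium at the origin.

A = [[2,-4],[0,-2]]; det(A-λI) = λ^2 - 4.
λ = -2, 2: opposite signs.

saddle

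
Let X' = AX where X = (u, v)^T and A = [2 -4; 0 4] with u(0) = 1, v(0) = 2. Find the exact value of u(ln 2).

A = [[2,-4],[0,4]]; eigenvalues λ = 4, 2.
Eigenvectors: (-2,1) for λ=4, (1,0) for λ=2.
From the initial condition, c_1 = 2, c_2 = 5.
u(ln 2) = (2)(2^4)(-2) + (5)(2^2)(1) = -44.

-44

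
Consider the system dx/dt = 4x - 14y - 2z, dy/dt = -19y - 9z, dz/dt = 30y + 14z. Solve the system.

x(t) = c_1e^(4t) + 4c_2e^(-4t) + 2c_3e^(-t), y(t) = 3c_2e^(-4t) + c_3e^(-t), z(t) = -5c_2e^(-4t) - 2c_3e^(-t)

Coefficient matrix A = [[4, -14, -2], [0, -19, -9], [0, 30, 14]].
det(A - λI) = 0 gives eigenvalues λ = 4, -4, -1.
For λ=4: eigenvector (1,0,0).
For λ=-4: eigenvector (4,3,-5).
For λ=-1: eigenvector (2,1,-2).
General solution: c_1e^(4t)(1,0,0) + c_2e^(-4t)(4,3,-5) + c_3e^(-t)(2,1,-2).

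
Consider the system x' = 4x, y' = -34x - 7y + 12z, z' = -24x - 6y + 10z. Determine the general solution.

x(t) = C_2e^(4t), y(t) = 3C_1e^(t) - 14C_2e^(4t) + 4C_3e^(2t), z(t) = 2C_1e^(t) - 10C_2e^(4t) + 3C_3e^(2t)

Coefficient matrix A = [[4, 0, 0], [-34, -7, 12], [-24, -6, 10]].
det(A - λI) = 0 gives eigenvalues λ = 1, 4, 2.
For λ=1: eigenvector (0,3,2).
For λ=4: eigenvector (1,-14,-10).
For λ=2: eigenvector (0,4,3).
General solution: C_1e^(t)(0,3,2) + C_2e^(4t)(1,-14,-10) + C_3e^(2t)(0,4,3).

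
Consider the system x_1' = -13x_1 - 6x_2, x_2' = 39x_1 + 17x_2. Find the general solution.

Coefficient matrix A = [[-13, -6], [39, 17]].
Characteristic polynomial det(A - λI) = λ^2 - 4λ + 13 = 0.
Eigenvalues λ = 2 ± 3i (complex conjugate pair).
For λ=2+3i: an eigenvector is (1,-3) - i(1,-2) = (1 - i, -3 + 2i).
A real fundamental pair from Re and Im of e^((2+3i)t)v: X_1 = e^(2t)(cos(3t)·(1,-3) + sin(3t)·(1,-2)), X_2 = e^(2t)(sin(3t)·(1,-3) - cos(3t)·(1,-2)).
General solution: C_1X_1 + C_2X_2.

x_1(t) = C_1e^(2t)sin(3t) + C_1e^(2t)cos(3t) + C_2e^(2t)sin(3t) - C_2e^(2t)cos(3t), x_2(t) = -2C_1e^(2t)sin(3t) - 3C_1e^(2t)cos(3t) - 3C_2e^(2t)sin(3t) + 2C_2e^(2t)cos(3t)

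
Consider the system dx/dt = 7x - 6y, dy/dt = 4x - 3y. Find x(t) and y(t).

Coefficient matrix A = [[7, -6], [4, -3]].
Characteristic polynomial det(A - λI) = λ^2 - 4λ + 3 = 0.
Eigenvalues λ = 1, 3.
For λ=1: (A-λI) row 1 is [6, -6], so an eigenvector is (1, 1).
For λ=3: (A-λI) row 1 is [4, -6], so an eigenvector is (-3, -2).
General solution: c_1e^(t)(1,1) + c_2e^(3t)(-3,-2).

x(t) = c_1e^(t) - 3c_2e^(3t), y(t) = c_1e^(t) - 2c_2e^(3t)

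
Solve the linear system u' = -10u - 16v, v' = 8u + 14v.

Coefficient matrix A = [[-10, -16], [8, 14]].
Characteristic polynomial det(A - λI) = λ^2 - 4λ - 12 = 0.
Eigenvalues λ = 6, -2.
For λ=6: (A-λI) row 1 is [-16, -16], so an eigenvector is (1, -1).
For λ=-2: (A-λI) row 1 is [-8, -16], so an eigenvector is (-2, 1).
General solution: C_1e^(6t)(1,-1) + C_2e^(-2t)(-2,1).

u(t) = C_1e^(6t) - 2C_2e^(-2t), v(t) = -C_1e^(6t) + C_2e^(-2t)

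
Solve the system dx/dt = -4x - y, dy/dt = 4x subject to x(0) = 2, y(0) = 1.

x(t) = -5te^(-2t) + 2e^(-2t), y(t) = 10te^(-2t) + e^(-2t)

Coefficient matrix A = [[-4, -1], [4, 0]].
Characteristic polynomial det(A - λI) = λ^2 + 4λ + 4 = 0.
Single eigenvalue λ = -2 with algebraic multiplicity 2.
Eigenvector v = (-1,2); generalized eigenvector w with (A-λI)w=v is (0,1).
General solution: e^(-2t)[c_1·v + c_2·(t·v + w)].
Applying x(0)=2, y(0)=1 gives c_1=-2, c_2=5.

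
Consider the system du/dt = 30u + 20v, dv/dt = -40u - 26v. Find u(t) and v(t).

u(t) = -C_1e^(2t)sin(4t) + 2C_1e^(2t)cos(4t) + 2C_2e^(2t)sin(4t) + C_2e^(2t)cos(4t), v(t) = C_1e^(2t)sin(4t) - 3C_1e^(2t)cos(4t) - 3C_2e^(2t)sin(4t) - C_2e^(2t)cos(4t)

Coefficient matrix A = [[30, 20], [-40, -26]].
Characteristic polynomial det(A - λI) = λ^2 - 4λ + 20 = 0.
Eigenvalues λ = 2 ± 4i (complex conjugate pair).
For λ=2+4i: an eigenvector is (2,-3) - i(-1,1) = (2 + i, -3 - i).
A real fundamental pair from Re and Im of e^((2+4i)t)v: X_1 = e^(2t)(cos(4t)·(2,-3) + sin(4t)·(-1,1)), X_2 = e^(2t)(sin(4t)·(2,-3) - cos(4t)·(-1,1)).
General solution: C_1X_1 + C_2X_2.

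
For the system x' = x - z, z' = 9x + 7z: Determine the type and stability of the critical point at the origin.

unstable improper node

A = [[1,-1],[9,7]]; det(A-λI) = λ^2 - 8λ + 16.
repeated λ = 4 with a single eigenvector.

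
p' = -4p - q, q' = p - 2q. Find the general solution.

Coefficient matrix A = [[-4, -1], [1, -2]].
Characteristic polynomial det(A - λI) = λ^2 + 6λ + 9 = 0.
Single eigenvalue λ = -3 with algebraic multiplicity 2.
Eigenvector v = (-1,1); generalized eigenvector w with (A-λI)w=v is (-1,2).
General solution: e^(-3t)[C_1·v + C_2·(t·v + w)].

p(t) = -C_1e^(-3t) - C_2te^(-3t) - C_2e^(-3t), q(t) = C_1e^(-3t) + C_2te^(-3t) + 2C_2e^(-3t)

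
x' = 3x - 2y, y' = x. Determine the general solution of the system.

x(t) = -2K_1e^(2t) - K_2e^(t), y(t) = -K_1e^(2t) - K_2e^(t)

Coefficient matrix A = [[3, -2], [1, 0]].
Characteristic polynomial det(A - λI) = λ^2 - 3λ + 2 = 0.
Eigenvalues λ = 2, 1.
For λ=2: (A-λI) row 1 is [1, -2], so an eigenvector is (-2, -1).
For λ=1: (A-λI) row 1 is [2, -2], so an eigenvector is (-1, -1).
General solution: K_1e^(2t)(-2,-1) + K_2e^(t)(-1,-1).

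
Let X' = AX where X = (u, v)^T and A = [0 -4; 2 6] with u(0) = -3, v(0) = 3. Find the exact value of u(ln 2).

A = [[0,-4],[2,6]]; eigenvalues λ = 2, 4.
Eigenvectors: (-2,1) for λ=2, (-1,1) for λ=4.
From the initial condition, c_1 = 0, c_2 = 3.
u(ln 2) = (0)(2^2)(-2) + (3)(2^4)(-1) = -48.

-48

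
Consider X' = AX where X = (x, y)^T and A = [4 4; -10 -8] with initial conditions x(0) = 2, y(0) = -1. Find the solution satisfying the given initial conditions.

Coefficient matrix A = [[4, 4], [-10, -8]].
Characteristic polynomial det(A - λI) = λ^2 + 4λ + 8 = 0.
Eigenvalues λ = -2 ± 2i (complex conjugate pair).
For λ=-2+2i: an eigenvector is (-1,1) - i(-1,2) = (-1 + i, 1 - 2i).
A real fundamental pair from Re and Im of e^((-2+2i)t)v: X_1 = e^(-2t)(cos(2t)·(-1,1) + sin(2t)·(-1,2)), X_2 = e^(-2t)(sin(2t)·(-1,1) - cos(2t)·(-1,2)).
General solution: c_1X_1 + c_2X_2.
Applying x(0)=2, y(0)=-1 gives c_1=-3, c_2=-1.

x(t) = 4e^(-2t)sin(2t) + 2e^(-2t)cos(2t), y(t) = -7e^(-2t)sin(2t) - e^(-2t)cos(2t)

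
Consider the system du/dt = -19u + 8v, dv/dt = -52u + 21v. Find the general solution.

Coefficient matrix A = [[-19, 8], [-52, 21]].
Characteristic polynomial det(A - λI) = λ^2 - 2λ + 17 = 0.
Eigenvalues λ = 1 ± 4i (complex conjugate pair).
For λ=1+4i: an eigenvector is (-1,-2) - i(1,3) = (-1 - i, -2 - 3i).
A real fundamental pair from Re and Im of e^((1+4i)t)v: X_1 = e^(t)(cos(4t)·(-1,-2) + sin(4t)·(1,3)), X_2 = e^(t)(sin(4t)·(-1,-2) - cos(4t)·(1,3)).
General solution: K_1X_1 + K_2X_2.

u(t) = K_1e^(t)sin(4t) - K_1e^(t)cos(4t) - K_2e^(t)sin(4t) - K_2e^(t)cos(4t), v(t) = 3K_1e^(t)sin(4t) - 2K_1e^(t)cos(4t) - 2K_2e^(t)sin(4t) - 3K_2e^(t)cos(4t)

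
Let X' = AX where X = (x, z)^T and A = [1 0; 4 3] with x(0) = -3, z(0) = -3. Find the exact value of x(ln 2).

-6

A = [[1,0],[4,3]]; eigenvalues λ = 3, 1.
Eigenvectors: (0,-1) for λ=3, (-1,2) for λ=1.
From the initial condition, c_1 = 9, c_2 = 3.
x(ln 2) = (9)(2^3)(0) + (3)(2^1)(-1) = -6.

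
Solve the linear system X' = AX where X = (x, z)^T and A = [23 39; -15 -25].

x(t) = -3K_1e^(-t)sin(3t) - 2K_1e^(-t)cos(3t) - 2K_2e^(-t)sin(3t) + 3K_2e^(-t)cos(3t), z(t) = 2K_1e^(-t)sin(3t) + K_1e^(-t)cos(3t) + K_2e^(-t)sin(3t) - 2K_2e^(-t)cos(3t)

Coefficient matrix A = [[23, 39], [-15, -25]].
Characteristic polynomial det(A - λI) = λ^2 + 2λ + 10 = 0.
Eigenvalues λ = -1 ± 3i (complex conjugate pair).
For λ=-1+3i: an eigenvector is (-2,1) - i(-3,2) = (-2 + 3i, 1 - 2i).
A real fundamental pair from Re and Im of e^((-1+3i)t)v: X_1 = e^(-t)(cos(3t)·(-2,1) + sin(3t)·(-3,2)), X_2 = e^(-t)(sin(3t)·(-2,1) - cos(3t)·(-3,2)).
General solution: K_1X_1 + K_2X_2.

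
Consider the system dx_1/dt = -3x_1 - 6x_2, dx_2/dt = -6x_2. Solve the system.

Coefficient matrix A = [[-3, -6], [0, -6]].
Characteristic polynomial det(A - λI) = λ^2 + 9λ + 18 = 0.
Eigenvalues λ = -6, -3.
For λ=-6: (A-λI) row 1 is [3, -6], so an eigenvector is (2, 1).
For λ=-3: (A-λI) row 1 is [0, -6], so an eigenvector is (1, 0).
General solution: c_1e^(-6t)(2,1) + c_2e^(-3t)(1,0).

x_1(t) = 2c_1e^(-6t) + c_2e^(-3t), x_2(t) = c_1e^(-6t)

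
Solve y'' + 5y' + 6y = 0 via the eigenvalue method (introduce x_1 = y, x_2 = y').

y(t) = K_1e^(-3t) + K_2e^(-2t)

Let x_1 = y, x_2 = y'. Then x_1' = x_2 and x_2' = -6x_1 - 5x_2.
A = [[0,1],[-6,-5]]; det(A-λI) = λ^2 + 5λ + 6.
Eigenvalues λ = -3, -2 with eigenvectors (1,-3), (1,-2).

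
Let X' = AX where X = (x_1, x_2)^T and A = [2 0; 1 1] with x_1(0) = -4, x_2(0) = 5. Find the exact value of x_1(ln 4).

-64

A = [[2,0],[1,1]]; eigenvalues λ = 2, 1.
Eigenvectors: (-1,-1) for λ=2, (0,1) for λ=1.
From the initial condition, c_1 = 4, c_2 = 9.
x_1(ln 4) = (4)(4^2)(-1) + (9)(4^1)(0) = -64.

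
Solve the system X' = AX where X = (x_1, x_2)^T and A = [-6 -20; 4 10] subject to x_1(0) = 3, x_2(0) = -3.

x_1(t) = 9e^(2t)sin(4t) + 3e^(2t)cos(4t), x_2(t) = -3e^(2t)sin(4t) - 3e^(2t)cos(4t)

Coefficient matrix A = [[-6, -20], [4, 10]].
Characteristic polynomial det(A - λI) = λ^2 - 4λ + 20 = 0.
Eigenvalues λ = 2 ± 4i (complex conjugate pair).
For λ=2+4i: an eigenvector is (-2,1) - i(-1,0) = (-2 + i, 1).
A real fundamental pair from Re and Im of e^((2+4i)t)v: X_1 = e^(2t)(cos(4t)·(-2,1) + sin(4t)·(-1,0)), X_2 = e^(2t)(sin(4t)·(-2,1) - cos(4t)·(-1,0)).
General solution: C_1X_1 + C_2X_2.
Applying x_1(0)=3, x_2(0)=-3 gives C_1=-3, C_2=-3.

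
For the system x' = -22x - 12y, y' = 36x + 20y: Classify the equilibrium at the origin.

saddle

A = [[-22,-12],[36,20]]; det(A-λI) = λ^2 + 2λ - 8.
λ = -4, 2: opposite signs.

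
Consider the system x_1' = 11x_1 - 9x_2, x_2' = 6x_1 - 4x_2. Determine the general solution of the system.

x_1(t) = -C_1e^(2t) + 3C_2e^(5t), x_2(t) = -C_1e^(2t) + 2C_2e^(5t)

Coefficient matrix A = [[11, -9], [6, -4]].
Characteristic polynomial det(A - λI) = λ^2 - 7λ + 10 = 0.
Eigenvalues λ = 2, 5.
For λ=2: (A-λI) row 1 is [9, -9], so an eigenvector is (-1, -1).
For λ=5: (A-λI) row 1 is [6, -9], so an eigenvector is (3, 2).
General solution: C_1e^(2t)(-1,-1) + C_2e^(5t)(3,2).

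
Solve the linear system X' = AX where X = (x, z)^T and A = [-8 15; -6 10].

Coefficient matrix A = [[-8, 15], [-6, 10]].
Characteristic polynomial det(A - λI) = λ^2 - 2λ + 10 = 0.
Eigenvalues λ = 1 ± 3i (complex conjugate pair).
For λ=1+3i: an eigenvector is (-1,-1) - i(-2,-1) = (-1 + 2i, -1 + i).
A real fundamental pair from Re and Im of e^((1+3i)t)v: X_1 = e^(t)(cos(3t)·(-1,-1) + sin(3t)·(-2,-1)), X_2 = e^(t)(sin(3t)·(-1,-1) - cos(3t)·(-2,-1)).
General solution: c_1X_1 + c_2X_2.

x(t) = -2c_1e^(t)sin(3t) - c_1e^(t)cos(3t) - c_2e^(t)sin(3t) + 2c_2e^(t)cos(3t), z(t) = -c_1e^(t)sin(3t) - c_1e^(t)cos(3t) - c_2e^(t)sin(3t) + c_2e^(t)cos(3t)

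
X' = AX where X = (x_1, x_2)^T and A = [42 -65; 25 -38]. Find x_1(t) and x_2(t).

Coefficient matrix A = [[42, -65], [25, -38]].
Characteristic polynomial det(A - λI) = λ^2 - 4λ + 29 = 0.
Eigenvalues λ = 2 ± 5i (complex conjugate pair).
For λ=2+5i: an eigenvector is (-3,-2) - i(2,1) = (-3 - 2i, -2 - i).
A real fundamental pair from Re and Im of e^((2+5i)t)v: X_1 = e^(2t)(cos(5t)·(-3,-2) + sin(5t)·(2,1)), X_2 = e^(2t)(sin(5t)·(-3,-2) - cos(5t)·(2,1)).
General solution: C_1X_1 + C_2X_2.

x_1(t) = 2C_1e^(2t)sin(5t) - 3C_1e^(2t)cos(5t) - 3C_2e^(2t)sin(5t) - 2C_2e^(2t)cos(5t), x_2(t) = C_1e^(2t)sin(5t) - 2C_1e^(2t)cos(5t) - 2C_2e^(2t)sin(5t) - C_2e^(2t)cos(5t)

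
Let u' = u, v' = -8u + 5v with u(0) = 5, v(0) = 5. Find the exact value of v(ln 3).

-1185

A = [[1,0],[-8,5]]; eigenvalues λ = 5, 1.
Eigenvectors: (0,-1) for λ=5, (-1,-2) for λ=1.
From the initial condition, c_1 = 5, c_2 = -5.
v(ln 3) = (5)(3^5)(-1) + (-5)(3^1)(-2) = -1185.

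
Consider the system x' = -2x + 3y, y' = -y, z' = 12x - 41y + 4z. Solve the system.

Coefficient matrix A = [[-2, 3, 0], [0, -1, 0], [12, -41, 4]].
det(A - λI) = 0 gives eigenvalues λ = -2, -1, 4.
For λ=-2: eigenvector (1,0,-2).
For λ=-1: eigenvector (3,1,1).
For λ=4: eigenvector (0,0,1).
General solution: c_1e^(-2t)(1,0,-2) + c_2e^(-t)(3,1,1) + c_3e^(4t)(0,0,1).

x(t) = c_1e^(-2t) + 3c_2e^(-t), y(t) = c_2e^(-t), z(t) = -2c_1e^(-2t) + c_2e^(-t) + c_3e^(4t)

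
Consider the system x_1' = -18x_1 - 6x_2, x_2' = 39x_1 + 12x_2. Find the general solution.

x_1(t) = K_1e^(-3t)sin(3t) - K_1e^(-3t)cos(3t) - K_2e^(-3t)sin(3t) - K_2e^(-3t)cos(3t), x_2(t) = -3K_1e^(-3t)sin(3t) + 2K_1e^(-3t)cos(3t) + 2K_2e^(-3t)sin(3t) + 3K_2e^(-3t)cos(3t)

Coefficient matrix A = [[-18, -6], [39, 12]].
Characteristic polynomial det(A - λI) = λ^2 + 6λ + 18 = 0.
Eigenvalues λ = -3 ± 3i (complex conjugate pair).
For λ=-3+3i: an eigenvector is (-1,2) - i(1,-3) = (-1 - i, 2 + 3i).
A real fundamental pair from Re and Im of e^((-3+3i)t)v: X_1 = e^(-3t)(cos(3t)·(-1,2) + sin(3t)·(1,-3)), X_2 = e^(-3t)(sin(3t)·(-1,2) - cos(3t)·(1,-3)).
General solution: K_1X_1 + K_2X_2.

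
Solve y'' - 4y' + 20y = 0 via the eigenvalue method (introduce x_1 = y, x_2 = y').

y(t) = C_1e^(2t)cos(4t) + C_2e^(2t)sin(4t)

Let x_1 = y, x_2 = y'. Then x_1' = x_2 and x_2' = -20x_1 + 4x_2.
A = [[0,1],[-20,4]]; det(A-λI) = λ^2 - 4λ + 20.
Eigenvalues λ = 2 ± 4i.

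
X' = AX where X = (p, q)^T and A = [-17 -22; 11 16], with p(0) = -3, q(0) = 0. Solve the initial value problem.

p(t) = 3e^(5t) - 6e^(-6t), q(t) = -3e^(5t) + 3e^(-6t)

Coefficient matrix A = [[-17, -22], [11, 16]].
Characteristic polynomial det(A - λI) = λ^2 + λ - 30 = 0.
Eigenvalues λ = -6, 5.
For λ=-6: (A-λI) row 1 is [-11, -22], so an eigenvector is (2, -1).
For λ=5: (A-λI) row 1 is [-22, -22], so an eigenvector is (1, -1).
General solution: C_1e^(-6t)(2,-1) + C_2e^(5t)(1,-1).
Applying p(0)=-3, q(0)=0 gives C_1=-3, C_2=3.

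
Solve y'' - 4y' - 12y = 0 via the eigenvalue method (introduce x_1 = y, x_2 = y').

Let x_1 = y, x_2 = y'. Then x_1' = x_2 and x_2' = 12x_1 + 4x_2.
A = [[0,1],[12,4]]; det(A-λI) = λ^2 - 4λ - 12.
Eigenvalues λ = -2, 6 with eigenvectors (1,-2), (1,6).

y(t) = K_1e^(-2t) + K_2e^(6t)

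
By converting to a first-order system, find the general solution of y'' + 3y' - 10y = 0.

y(t) = c_1e^(-5t) + c_2e^(2t)

Let x_1 = y, x_2 = y'. Then x_1' = x_2 and x_2' = 10x_1 - 3x_2.
A = [[0,1],[10,-3]]; det(A-λI) = λ^2 + 3λ - 10.
Eigenvalues λ = -5, 2 with eigenvectors (1,-5), (1,2).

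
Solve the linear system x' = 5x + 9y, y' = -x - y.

Coefficient matrix A = [[5, 9], [-1, -1]].
Characteristic polynomial det(A - λI) = λ^2 - 4λ + 4 = 0.
Single eigenvalue λ = 2 with algebraic multiplicity 2.
Eigenvector v = (-3,1); generalized eigenvector w with (A-λI)w=v is (2,-1).
General solution: e^(2t)[c_1·v + c_2·(t·v + w)].

x(t) = -3c_1e^(2t) - 3c_2te^(2t) + 2c_2e^(2t), y(t) = c_1e^(2t) + c_2te^(2t) - c_2e^(2t)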